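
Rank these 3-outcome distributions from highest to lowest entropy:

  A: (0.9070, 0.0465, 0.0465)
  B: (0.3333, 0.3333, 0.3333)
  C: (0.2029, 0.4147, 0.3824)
B > C > A

Key insight: Entropy is maximized by uniform distributions and minimized by concentrated distributions.

- Uniform distributions have maximum entropy log₂(3) = 1.5850 bits
- The more "peaked" or concentrated a distribution, the lower its entropy

Entropies:
  H(A) = 0.5394 bits
  H(B) = 1.5850 bits
  H(C) = 1.5238 bits

Ranking: B > C > A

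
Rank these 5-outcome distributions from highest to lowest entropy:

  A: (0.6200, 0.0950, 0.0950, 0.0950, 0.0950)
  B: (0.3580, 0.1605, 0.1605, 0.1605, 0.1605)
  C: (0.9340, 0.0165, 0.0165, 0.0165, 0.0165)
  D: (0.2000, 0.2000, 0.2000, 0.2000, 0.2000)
D > B > A > C

Key insight: Entropy is maximized by uniform distributions and minimized by concentrated distributions.

Entropies:
  H(A) = 1.7180 bits
  H(B) = 2.2250 bits
  H(C) = 0.4828 bits
  H(D) = 2.3219 bits

Ranking: D > B > A > C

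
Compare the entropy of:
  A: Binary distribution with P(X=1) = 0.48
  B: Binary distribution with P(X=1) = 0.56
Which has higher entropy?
A

For binary distributions, entropy is maximized at p=0.5 and decreases as p moves toward 0 or 1.

H(A) = H(0.48) = 0.9988 bits
H(B) = H(0.56) = 0.9896 bits

Distribution A (p=0.48) is closer to uniform (p=0.5), so it has higher entropy.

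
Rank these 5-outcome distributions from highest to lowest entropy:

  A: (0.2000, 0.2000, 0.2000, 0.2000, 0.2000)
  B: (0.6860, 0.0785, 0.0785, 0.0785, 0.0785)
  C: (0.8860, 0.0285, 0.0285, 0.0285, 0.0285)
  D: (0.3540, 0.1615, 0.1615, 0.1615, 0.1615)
A > D > B > C

Key insight: Entropy is maximized by uniform distributions and minimized by concentrated distributions.

Entropies:
  H(A) = 2.3219 bits
  H(B) = 1.5257 bits
  H(C) = 0.7399 bits
  H(D) = 2.2296 bits

Ranking: A > D > B > C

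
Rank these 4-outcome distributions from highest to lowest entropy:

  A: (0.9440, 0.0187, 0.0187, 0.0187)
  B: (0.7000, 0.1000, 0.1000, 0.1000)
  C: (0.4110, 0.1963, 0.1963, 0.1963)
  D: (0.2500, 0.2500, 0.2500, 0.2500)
D > C > B > A

Key insight: Entropy is maximized by uniform distributions and minimized by concentrated distributions.

Entropies:
  H(A) = 0.4001 bits
  H(B) = 1.3568 bits
  H(C) = 1.9106 bits
  H(D) = 2.0000 bits

Ranking: D > C > B > A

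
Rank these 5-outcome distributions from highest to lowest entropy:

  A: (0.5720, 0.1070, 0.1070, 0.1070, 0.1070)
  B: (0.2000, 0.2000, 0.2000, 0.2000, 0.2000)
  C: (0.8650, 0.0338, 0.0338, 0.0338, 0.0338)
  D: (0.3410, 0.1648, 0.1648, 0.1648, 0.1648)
B > D > A > C

Key insight: Entropy is maximized by uniform distributions and minimized by concentrated distributions.

Entropies:
  H(A) = 1.8410 bits
  H(B) = 2.3219 bits
  H(C) = 0.8410 bits
  H(D) = 2.2438 bits

Ranking: B > D > A > C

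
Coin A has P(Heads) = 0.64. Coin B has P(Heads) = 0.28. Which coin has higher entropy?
A

For binary distributions, entropy is maximized at p=0.5 and decreases as p moves toward 0 or 1.

H(A) = H(0.64) = 0.9427 bits
H(B) = H(0.28) = 0.8555 bits

Distribution A (p=0.64) is closer to uniform (p=0.5), so it has higher entropy.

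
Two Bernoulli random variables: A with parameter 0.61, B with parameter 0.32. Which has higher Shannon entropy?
A

For binary distributions, entropy is maximized at p=0.5 and decreases as p moves toward 0 or 1.

H(A) = H(0.61) = 0.9648 bits
H(B) = H(0.32) = 0.9044 bits

Distribution A (p=0.61) is closer to uniform (p=0.5), so it has higher entropy.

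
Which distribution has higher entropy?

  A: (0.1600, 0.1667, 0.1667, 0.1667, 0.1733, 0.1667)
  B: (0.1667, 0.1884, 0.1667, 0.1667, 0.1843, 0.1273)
A

Both distributions are close to uniform, making this a harder comparison.

H(A) = 2.5846 bits
H(B) = 2.5744 bits

The distribution closer to uniform has higher entropy.
Answer: A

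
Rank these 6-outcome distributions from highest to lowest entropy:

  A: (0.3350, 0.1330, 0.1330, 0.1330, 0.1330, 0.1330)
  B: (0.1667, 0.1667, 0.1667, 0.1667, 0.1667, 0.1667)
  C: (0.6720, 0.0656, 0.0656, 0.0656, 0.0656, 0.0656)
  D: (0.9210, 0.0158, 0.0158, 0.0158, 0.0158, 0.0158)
B > A > C > D

Key insight: Entropy is maximized by uniform distributions and minimized by concentrated distributions.

Entropies:
  H(A) = 2.4640 bits
  H(B) = 2.5850 bits
  H(C) = 1.6745 bits
  H(D) = 0.5821 bits

Ranking: B > A > C > D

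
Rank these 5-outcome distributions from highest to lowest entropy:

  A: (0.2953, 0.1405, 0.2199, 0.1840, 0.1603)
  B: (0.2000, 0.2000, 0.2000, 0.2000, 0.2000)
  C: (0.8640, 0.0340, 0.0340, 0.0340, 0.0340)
B > A > C

Key insight: Entropy is maximized by uniform distributions and minimized by concentrated distributions.

- Uniform distributions have maximum entropy log₂(5) = 2.3219 bits
- The more "peaked" or concentrated a distribution, the lower its entropy

Entropies:
  H(A) = 2.2707 bits
  H(B) = 2.3219 bits
  H(C) = 0.8457 bits

Ranking: B > A > C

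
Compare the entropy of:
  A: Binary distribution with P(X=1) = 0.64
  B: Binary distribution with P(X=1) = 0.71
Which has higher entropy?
A

For binary distributions, entropy is maximized at p=0.5 and decreases as p moves toward 0 or 1.

H(A) = H(0.64) = 0.9427 bits
H(B) = H(0.71) = 0.8687 bits

Distribution A (p=0.64) is closer to uniform (p=0.5), so it has higher entropy.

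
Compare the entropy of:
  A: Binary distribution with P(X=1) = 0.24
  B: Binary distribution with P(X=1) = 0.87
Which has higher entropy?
A

For binary distributions, entropy is maximized at p=0.5 and decreases as p moves toward 0 or 1.

H(A) = H(0.24) = 0.7950 bits
H(B) = H(0.87) = 0.5574 bits

Distribution A (p=0.24) is closer to uniform (p=0.5), so it has higher entropy.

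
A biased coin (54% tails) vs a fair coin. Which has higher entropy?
Fair coin

The fair coin is uniform (p=0.5), maximizing binary entropy at 1 bit. The biased coin has H(0.54) ≈ 0.995 bits — its outcome is more predictable, so its entropy is lower.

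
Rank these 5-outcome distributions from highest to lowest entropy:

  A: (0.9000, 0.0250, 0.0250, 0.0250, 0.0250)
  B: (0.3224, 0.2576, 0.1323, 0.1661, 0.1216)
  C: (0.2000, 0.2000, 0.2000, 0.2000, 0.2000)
C > B > A

Key insight: Entropy is maximized by uniform distributions and minimized by concentrated distributions.

- Uniform distributions have maximum entropy log₂(5) = 2.3219 bits
- The more "peaked" or concentrated a distribution, the lower its entropy

Entropies:
  H(A) = 0.6690 bits
  H(B) = 2.2164 bits
  H(C) = 2.3219 bits

Ranking: C > B > A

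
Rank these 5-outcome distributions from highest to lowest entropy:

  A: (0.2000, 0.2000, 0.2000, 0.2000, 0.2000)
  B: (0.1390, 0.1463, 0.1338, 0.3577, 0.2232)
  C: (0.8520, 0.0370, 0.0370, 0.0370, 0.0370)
A > B > C

Key insight: Entropy is maximized by uniform distributions and minimized by concentrated distributions.

- Uniform distributions have maximum entropy log₂(5) = 2.3219 bits
- The more "peaked" or concentrated a distribution, the lower its entropy

Entropies:
  H(A) = 2.3219 bits
  H(B) = 2.2031 bits
  H(C) = 0.9008 bits

Ranking: A > B > C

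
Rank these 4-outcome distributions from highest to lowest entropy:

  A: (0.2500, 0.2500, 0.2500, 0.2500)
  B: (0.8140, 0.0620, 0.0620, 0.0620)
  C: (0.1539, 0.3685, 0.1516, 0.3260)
A > C > B

Key insight: Entropy is maximized by uniform distributions and minimized by concentrated distributions.

- Uniform distributions have maximum entropy log₂(4) = 2.0000 bits
- The more "peaked" or concentrated a distribution, the lower its entropy

Entropies:
  H(A) = 2.0000 bits
  H(B) = 0.9878 bits
  H(C) = 1.8860 bits

Ranking: A > C > B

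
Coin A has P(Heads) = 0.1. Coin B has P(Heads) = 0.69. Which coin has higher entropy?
B

For binary distributions, entropy is maximized at p=0.5 and decreases as p moves toward 0 or 1.

H(A) = H(0.1) = 0.4690 bits
H(B) = H(0.69) = 0.8932 bits

Distribution B (p=0.69) is closer to uniform (p=0.5), so it has higher entropy.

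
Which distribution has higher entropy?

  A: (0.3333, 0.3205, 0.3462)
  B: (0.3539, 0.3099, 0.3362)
A

Both distributions are close to uniform, making this a harder comparison.

H(A) = 1.5842 bits
H(B) = 1.5828 bits

The distribution closer to uniform has higher entropy.
Answer: A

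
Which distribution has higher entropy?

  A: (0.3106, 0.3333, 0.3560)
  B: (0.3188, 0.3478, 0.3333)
B

Both distributions are close to uniform, making this a harder comparison.

H(A) = 1.5827 bits
H(B) = 1.5841 bits

The distribution closer to uniform has higher entropy.
Answer: B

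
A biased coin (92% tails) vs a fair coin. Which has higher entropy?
Fair coin

The fair coin is uniform (p=0.5), maximizing binary entropy at 1 bit. The biased coin has H(0.92) ≈ 0.402 bits — its outcome is more predictable, so its entropy is lower.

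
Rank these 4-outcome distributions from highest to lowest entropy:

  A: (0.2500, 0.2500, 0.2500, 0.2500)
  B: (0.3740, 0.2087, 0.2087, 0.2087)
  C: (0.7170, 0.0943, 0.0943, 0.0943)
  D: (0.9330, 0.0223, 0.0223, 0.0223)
A > B > C > D

Key insight: Entropy is maximized by uniform distributions and minimized by concentrated distributions.

Entropies:
  H(A) = 2.0000 bits
  H(B) = 1.9459 bits
  H(C) = 1.3081 bits
  H(D) = 0.4608 bits

Ranking: A > B > C > D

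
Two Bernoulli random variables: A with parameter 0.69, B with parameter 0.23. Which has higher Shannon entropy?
A

For binary distributions, entropy is maximized at p=0.5 and decreases as p moves toward 0 or 1.

H(A) = H(0.69) = 0.8932 bits
H(B) = H(0.23) = 0.7780 bits

Distribution A (p=0.69) is closer to uniform (p=0.5), so it has higher entropy.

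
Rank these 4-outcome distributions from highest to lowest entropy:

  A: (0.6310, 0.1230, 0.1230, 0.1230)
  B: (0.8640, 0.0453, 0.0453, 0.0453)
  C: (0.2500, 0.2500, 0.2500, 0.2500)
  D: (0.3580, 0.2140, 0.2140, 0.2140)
C > D > A > B

Key insight: Entropy is maximized by uniform distributions and minimized by concentrated distributions.

Entropies:
  H(A) = 1.5348 bits
  H(B) = 0.7892 bits
  H(C) = 2.0000 bits
  H(D) = 1.9586 bits

Ranking: C > D > A > B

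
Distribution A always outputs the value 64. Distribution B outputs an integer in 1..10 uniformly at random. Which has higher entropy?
B

A is deterministic, so H(A) = 0. B is uniform over 10 outcomes, so H(B) = log₂(10) = 3.322 bits. Any distribution with genuine randomness has higher entropy than a deterministic one.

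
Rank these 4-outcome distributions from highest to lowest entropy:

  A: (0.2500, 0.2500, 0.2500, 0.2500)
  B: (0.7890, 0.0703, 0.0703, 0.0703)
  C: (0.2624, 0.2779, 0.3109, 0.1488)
A > C > B

Key insight: Entropy is maximized by uniform distributions and minimized by concentrated distributions.

- Uniform distributions have maximum entropy log₂(4) = 2.0000 bits
- The more "peaked" or concentrated a distribution, the lower its entropy

Entropies:
  H(A) = 2.0000 bits
  H(B) = 1.0778 bits
  H(C) = 1.9529 bits

Ranking: A > C > B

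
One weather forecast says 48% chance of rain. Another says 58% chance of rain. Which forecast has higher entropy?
48% forecast

Treat each forecast as a Bernoulli distribution. Binary entropy is maximized at p=0.5 and falls off symmetrically toward 0 or 1. The 48% forecast is closer to 50%, so it is more uncertain. H(48%) ≈ 0.999 bits, H(58%) ≈ 0.981 bits.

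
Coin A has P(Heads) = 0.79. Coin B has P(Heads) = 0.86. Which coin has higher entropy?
A

For binary distributions, entropy is maximized at p=0.5 and decreases as p moves toward 0 or 1.

H(A) = H(0.79) = 0.7415 bits
H(B) = H(0.86) = 0.5842 bits

Distribution A (p=0.79) is closer to uniform (p=0.5), so it has higher entropy.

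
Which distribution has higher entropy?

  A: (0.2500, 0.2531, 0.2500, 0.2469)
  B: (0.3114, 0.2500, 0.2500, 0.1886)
A

Both distributions are close to uniform, making this a harder comparison.

H(A) = 1.9999 bits
H(B) = 1.9780 bits

The distribution closer to uniform has higher entropy.
Answer: A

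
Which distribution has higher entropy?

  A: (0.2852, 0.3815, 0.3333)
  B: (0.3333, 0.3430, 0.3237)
B

Both distributions are close to uniform, making this a harder comparison.

H(A) = 1.5749 bits
H(B) = 1.5846 bits

The distribution closer to uniform has higher entropy.
Answer: B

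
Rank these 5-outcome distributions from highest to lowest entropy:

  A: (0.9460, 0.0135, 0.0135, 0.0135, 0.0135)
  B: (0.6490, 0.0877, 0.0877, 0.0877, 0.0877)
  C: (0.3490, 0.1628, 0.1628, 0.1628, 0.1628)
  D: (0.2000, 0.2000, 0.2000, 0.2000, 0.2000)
D > C > B > A

Key insight: Entropy is maximized by uniform distributions and minimized by concentrated distributions.

Entropies:
  H(A) = 0.4112 bits
  H(B) = 1.6370 bits
  H(C) = 2.2352 bits
  H(D) = 2.3219 bits

Ranking: D > C > B > A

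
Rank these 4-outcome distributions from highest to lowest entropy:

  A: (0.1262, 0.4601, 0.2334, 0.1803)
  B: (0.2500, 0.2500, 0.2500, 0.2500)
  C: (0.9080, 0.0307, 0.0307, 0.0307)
B > A > C

Key insight: Entropy is maximized by uniform distributions and minimized by concentrated distributions.

- Uniform distributions have maximum entropy log₂(4) = 2.0000 bits
- The more "peaked" or concentrated a distribution, the lower its entropy

Entropies:
  H(A) = 1.8277 bits
  H(B) = 2.0000 bits
  H(C) = 0.5889 bits

Ranking: B > A > C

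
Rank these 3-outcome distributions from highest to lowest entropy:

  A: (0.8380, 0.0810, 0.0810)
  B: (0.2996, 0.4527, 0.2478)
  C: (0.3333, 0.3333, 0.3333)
C > B > A

Key insight: Entropy is maximized by uniform distributions and minimized by concentrated distributions.

- Uniform distributions have maximum entropy log₂(3) = 1.5850 bits
- The more "peaked" or concentrated a distribution, the lower its entropy

Entropies:
  H(A) = 0.8011 bits
  H(B) = 1.5373 bits
  H(C) = 1.5850 bits

Ranking: C > B > A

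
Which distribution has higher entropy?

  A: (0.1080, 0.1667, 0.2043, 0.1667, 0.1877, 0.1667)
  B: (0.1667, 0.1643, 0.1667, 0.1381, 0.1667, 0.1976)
B

Both distributions are close to uniform, making this a harder comparison.

H(A) = 2.5603 bits
H(B) = 2.5773 bits

The distribution closer to uniform has higher entropy.
Answer: B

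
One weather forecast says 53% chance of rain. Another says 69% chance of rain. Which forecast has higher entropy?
53% forecast

Treat each forecast as a Bernoulli distribution. Binary entropy is maximized at p=0.5 and falls off symmetrically toward 0 or 1. The 53% forecast is closer to 50%, so it is more uncertain. H(53%) ≈ 0.997 bits, H(69%) ≈ 0.893 bits.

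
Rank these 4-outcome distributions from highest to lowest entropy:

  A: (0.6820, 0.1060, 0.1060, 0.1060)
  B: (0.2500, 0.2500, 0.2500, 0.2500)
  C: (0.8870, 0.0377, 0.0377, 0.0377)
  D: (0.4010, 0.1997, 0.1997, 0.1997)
B > D > A > C

Key insight: Entropy is maximized by uniform distributions and minimized by concentrated distributions.

Entropies:
  H(A) = 1.4062 bits
  H(B) = 2.0000 bits
  H(C) = 0.6880 bits
  H(D) = 1.9209 bits

Ranking: B > D > A > C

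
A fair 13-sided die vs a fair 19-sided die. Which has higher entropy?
19-sided die

Both are uniform distributions; for uniform over n outcomes, H = log₂(n). H(13-sided) = log₂(13) = 3.700 bits and H(19-sided) = log₂(19) = 4.248 bits. More outcomes in a uniform distribution means higher entropy.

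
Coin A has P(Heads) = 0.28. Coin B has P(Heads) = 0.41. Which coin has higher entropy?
B

For binary distributions, entropy is maximized at p=0.5 and decreases as p moves toward 0 or 1.

H(A) = H(0.28) = 0.8555 bits
H(B) = H(0.41) = 0.9765 bits

Distribution B (p=0.41) is closer to uniform (p=0.5), so it has higher entropy.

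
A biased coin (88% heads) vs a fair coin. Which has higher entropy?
Fair coin

The fair coin is uniform (p=0.5), maximizing binary entropy at 1 bit. The biased coin has H(0.88) ≈ 0.529 bits — its outcome is more predictable, so its entropy is lower.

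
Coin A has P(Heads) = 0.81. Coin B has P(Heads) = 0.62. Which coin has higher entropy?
B

For binary distributions, entropy is maximized at p=0.5 and decreases as p moves toward 0 or 1.

H(A) = H(0.81) = 0.7015 bits
H(B) = H(0.62) = 0.9580 bits

Distribution B (p=0.62) is closer to uniform (p=0.5), so it has higher entropy.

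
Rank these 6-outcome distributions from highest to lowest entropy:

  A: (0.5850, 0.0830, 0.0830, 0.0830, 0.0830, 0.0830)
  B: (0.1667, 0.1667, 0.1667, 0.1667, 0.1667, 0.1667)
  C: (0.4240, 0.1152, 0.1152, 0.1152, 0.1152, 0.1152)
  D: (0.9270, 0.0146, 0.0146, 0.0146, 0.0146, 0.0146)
B > C > A > D

Key insight: Entropy is maximized by uniform distributions and minimized by concentrated distributions.

Entropies:
  H(A) = 1.9427 bits
  H(B) = 2.5850 bits
  H(C) = 2.3207 bits
  H(D) = 0.5465 bits

Ranking: B > C > A > D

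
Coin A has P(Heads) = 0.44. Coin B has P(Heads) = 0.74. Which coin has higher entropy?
A

For binary distributions, entropy is maximized at p=0.5 and decreases as p moves toward 0 or 1.

H(A) = H(0.44) = 0.9896 bits
H(B) = H(0.74) = 0.8267 bits

Distribution A (p=0.44) is closer to uniform (p=0.5), so it has higher entropy.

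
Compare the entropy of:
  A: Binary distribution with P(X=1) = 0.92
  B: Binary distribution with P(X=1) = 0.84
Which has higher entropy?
B

For binary distributions, entropy is maximized at p=0.5 and decreases as p moves toward 0 or 1.

H(A) = H(0.92) = 0.4022 bits
H(B) = H(0.84) = 0.6343 bits

Distribution B (p=0.84) is closer to uniform (p=0.5), so it has higher entropy.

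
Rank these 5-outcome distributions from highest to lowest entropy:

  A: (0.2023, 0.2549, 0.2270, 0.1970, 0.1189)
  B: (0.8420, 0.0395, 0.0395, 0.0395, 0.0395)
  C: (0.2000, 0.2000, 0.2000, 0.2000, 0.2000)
C > A > B

Key insight: Entropy is maximized by uniform distributions and minimized by concentrated distributions.

- Uniform distributions have maximum entropy log₂(5) = 2.3219 bits
- The more "peaked" or concentrated a distribution, the lower its entropy

Entropies:
  H(A) = 2.2815 bits
  H(B) = 0.9455 bits
  H(C) = 2.3219 bits

Ranking: C > A > B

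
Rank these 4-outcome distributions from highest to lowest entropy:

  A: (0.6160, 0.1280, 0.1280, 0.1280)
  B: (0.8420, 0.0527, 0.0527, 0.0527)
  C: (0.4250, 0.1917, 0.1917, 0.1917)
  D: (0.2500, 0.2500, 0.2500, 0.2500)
D > C > A > B

Key insight: Entropy is maximized by uniform distributions and minimized by concentrated distributions.

Entropies:
  H(A) = 1.5694 bits
  H(B) = 0.8799 bits
  H(C) = 1.8951 bits
  H(D) = 2.0000 bits

Ranking: D > C > A > B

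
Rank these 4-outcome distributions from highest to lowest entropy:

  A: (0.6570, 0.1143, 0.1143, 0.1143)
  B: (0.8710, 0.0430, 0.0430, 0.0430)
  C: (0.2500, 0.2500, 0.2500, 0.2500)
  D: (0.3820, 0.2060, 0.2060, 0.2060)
C > D > A > B

Key insight: Entropy is maximized by uniform distributions and minimized by concentrated distributions.

Entropies:
  H(A) = 1.4713 bits
  H(B) = 0.7591 bits
  H(C) = 2.0000 bits
  H(D) = 1.9389 bits

Ranking: C > D > A > B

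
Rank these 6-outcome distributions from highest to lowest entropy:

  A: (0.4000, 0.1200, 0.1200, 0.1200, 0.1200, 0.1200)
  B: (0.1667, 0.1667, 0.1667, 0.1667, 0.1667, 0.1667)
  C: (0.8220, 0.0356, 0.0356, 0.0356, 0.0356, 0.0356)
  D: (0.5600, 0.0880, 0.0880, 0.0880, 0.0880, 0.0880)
B > A > D > C

Key insight: Entropy is maximized by uniform distributions and minimized by concentrated distributions.

Entropies:
  H(A) = 2.3641 bits
  H(B) = 2.5850 bits
  H(C) = 1.0890 bits
  H(D) = 2.0112 bits

Ranking: B > A > D > C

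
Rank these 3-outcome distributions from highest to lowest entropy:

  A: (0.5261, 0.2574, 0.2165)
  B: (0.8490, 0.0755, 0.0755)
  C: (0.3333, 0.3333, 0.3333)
C > A > B

Key insight: Entropy is maximized by uniform distributions and minimized by concentrated distributions.

- Uniform distributions have maximum entropy log₂(3) = 1.5850 bits
- The more "peaked" or concentrated a distribution, the lower its entropy

Entropies:
  H(A) = 1.4694 bits
  H(B) = 0.7633 bits
  H(C) = 1.5850 bits

Ranking: C > A > B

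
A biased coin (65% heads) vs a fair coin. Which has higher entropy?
Fair coin

The fair coin is uniform (p=0.5), maximizing binary entropy at 1 bit. The biased coin has H(0.65) ≈ 0.934 bits — its outcome is more predictable, so its entropy is lower.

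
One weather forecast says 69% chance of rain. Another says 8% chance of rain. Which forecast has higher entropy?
69% forecast

Treat each forecast as a Bernoulli distribution. Binary entropy is maximized at p=0.5 and falls off symmetrically toward 0 or 1. The 69% forecast is closer to 50%, so it is more uncertain. H(69%) ≈ 0.893 bits, H(8%) ≈ 0.402 bits.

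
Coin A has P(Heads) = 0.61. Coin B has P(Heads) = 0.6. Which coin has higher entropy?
B

For binary distributions, entropy is maximized at p=0.5 and decreases as p moves toward 0 or 1.

H(A) = H(0.61) = 0.9648 bits
H(B) = H(0.6) = 0.9710 bits

Distribution B (p=0.6) is closer to uniform (p=0.5), so it has higher entropy.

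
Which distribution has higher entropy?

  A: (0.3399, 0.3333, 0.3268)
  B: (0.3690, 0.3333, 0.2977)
A

Both distributions are close to uniform, making this a harder comparison.

H(A) = 1.5848 bits
H(B) = 1.5794 bits

The distribution closer to uniform has higher entropy.
Answer: A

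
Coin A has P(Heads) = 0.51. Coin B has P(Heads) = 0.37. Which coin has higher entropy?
A

For binary distributions, entropy is maximized at p=0.5 and decreases as p moves toward 0 or 1.

H(A) = H(0.51) = 0.9997 bits
H(B) = H(0.37) = 0.9507 bits

Distribution A (p=0.51) is closer to uniform (p=0.5), so it has higher entropy.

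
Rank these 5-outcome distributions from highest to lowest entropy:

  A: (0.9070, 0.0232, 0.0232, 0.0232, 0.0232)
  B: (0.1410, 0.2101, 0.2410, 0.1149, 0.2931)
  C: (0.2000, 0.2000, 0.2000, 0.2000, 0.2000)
C > B > A

Key insight: Entropy is maximized by uniform distributions and minimized by concentrated distributions.

- Uniform distributions have maximum entropy log₂(5) = 2.3219 bits
- The more "peaked" or concentrated a distribution, the lower its entropy

Entropies:
  H(A) = 0.6324 bits
  H(B) = 2.2437 bits
  H(C) = 2.3219 bits

Ranking: C > B > A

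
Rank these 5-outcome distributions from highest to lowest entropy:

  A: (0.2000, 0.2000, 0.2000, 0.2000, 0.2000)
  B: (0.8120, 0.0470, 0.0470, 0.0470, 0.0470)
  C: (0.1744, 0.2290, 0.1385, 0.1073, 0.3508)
A > C > B

Key insight: Entropy is maximized by uniform distributions and minimized by concentrated distributions.

- Uniform distributions have maximum entropy log₂(5) = 2.3219 bits
- The more "peaked" or concentrated a distribution, the lower its entropy

Entropies:
  H(A) = 2.3219 bits
  H(B) = 1.0733 bits
  H(C) = 2.1972 bits

Ranking: A > C > B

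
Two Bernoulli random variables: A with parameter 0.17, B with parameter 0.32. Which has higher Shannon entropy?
B

For binary distributions, entropy is maximized at p=0.5 and decreases as p moves toward 0 or 1.

H(A) = H(0.17) = 0.6577 bits
H(B) = H(0.32) = 0.9044 bits

Distribution B (p=0.32) is closer to uniform (p=0.5), so it has higher entropy.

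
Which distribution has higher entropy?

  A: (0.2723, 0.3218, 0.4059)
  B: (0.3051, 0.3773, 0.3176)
B

Both distributions are close to uniform, making this a harder comparison.

H(A) = 1.5654 bits
H(B) = 1.5786 bits

The distribution closer to uniform has higher entropy.
Answer: B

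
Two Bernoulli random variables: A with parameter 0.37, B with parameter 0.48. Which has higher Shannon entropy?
B

For binary distributions, entropy is maximized at p=0.5 and decreases as p moves toward 0 or 1.

H(A) = H(0.37) = 0.9507 bits
H(B) = H(0.48) = 0.9988 bits

Distribution B (p=0.48) is closer to uniform (p=0.5), so it has higher entropy.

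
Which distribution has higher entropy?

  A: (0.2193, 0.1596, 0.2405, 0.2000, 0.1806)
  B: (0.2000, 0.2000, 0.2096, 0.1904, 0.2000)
B

Both distributions are close to uniform, making this a harder comparison.

H(A) = 2.3074 bits
H(B) = 2.3213 bits

The distribution closer to uniform has higher entropy.
Answer: B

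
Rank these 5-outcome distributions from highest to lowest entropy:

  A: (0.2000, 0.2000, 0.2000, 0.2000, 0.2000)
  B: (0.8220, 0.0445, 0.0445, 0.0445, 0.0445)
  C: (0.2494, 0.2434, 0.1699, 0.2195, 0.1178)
A > C > B

Key insight: Entropy is maximized by uniform distributions and minimized by concentrated distributions.

- Uniform distributions have maximum entropy log₂(5) = 2.3219 bits
- The more "peaked" or concentrated a distribution, the lower its entropy

Entropies:
  H(A) = 2.3219 bits
  H(B) = 1.0317 bits
  H(C) = 2.2741 bits

Ranking: A > C > B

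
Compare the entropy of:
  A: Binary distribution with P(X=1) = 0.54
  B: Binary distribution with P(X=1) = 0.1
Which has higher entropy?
A

For binary distributions, entropy is maximized at p=0.5 and decreases as p moves toward 0 or 1.

H(A) = H(0.54) = 0.9954 bits
H(B) = H(0.1) = 0.4690 bits

Distribution A (p=0.54) is closer to uniform (p=0.5), so it has higher entropy.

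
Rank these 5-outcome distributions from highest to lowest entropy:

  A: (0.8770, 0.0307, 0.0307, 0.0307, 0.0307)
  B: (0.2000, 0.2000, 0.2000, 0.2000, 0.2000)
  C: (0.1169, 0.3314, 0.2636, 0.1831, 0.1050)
B > C > A

Key insight: Entropy is maximized by uniform distributions and minimized by concentrated distributions.

- Uniform distributions have maximum entropy log₂(5) = 2.3219 bits
- The more "peaked" or concentrated a distribution, the lower its entropy

Entropies:
  H(A) = 0.7839 bits
  H(B) = 2.3219 bits
  H(C) = 2.1870 bits

Ranking: B > C > A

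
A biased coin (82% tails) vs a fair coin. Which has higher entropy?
Fair coin

The fair coin is uniform (p=0.5), maximizing binary entropy at 1 bit. The biased coin has H(0.82) ≈ 0.680 bits — its outcome is more predictable, so its entropy is lower.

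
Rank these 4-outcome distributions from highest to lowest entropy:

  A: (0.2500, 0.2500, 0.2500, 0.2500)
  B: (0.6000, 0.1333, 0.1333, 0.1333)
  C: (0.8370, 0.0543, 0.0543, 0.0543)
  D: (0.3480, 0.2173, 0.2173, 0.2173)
A > D > B > C

Key insight: Entropy is maximized by uniform distributions and minimized by concentrated distributions.

Entropies:
  H(A) = 2.0000 bits
  H(B) = 1.6049 bits
  H(C) = 0.8998 bits
  H(D) = 1.9657 bits

Ranking: A > D > B > C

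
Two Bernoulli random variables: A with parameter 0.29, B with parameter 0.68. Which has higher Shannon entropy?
B

For binary distributions, entropy is maximized at p=0.5 and decreases as p moves toward 0 or 1.

H(A) = H(0.29) = 0.8687 bits
H(B) = H(0.68) = 0.9044 bits

Distribution B (p=0.68) is closer to uniform (p=0.5), so it has higher entropy.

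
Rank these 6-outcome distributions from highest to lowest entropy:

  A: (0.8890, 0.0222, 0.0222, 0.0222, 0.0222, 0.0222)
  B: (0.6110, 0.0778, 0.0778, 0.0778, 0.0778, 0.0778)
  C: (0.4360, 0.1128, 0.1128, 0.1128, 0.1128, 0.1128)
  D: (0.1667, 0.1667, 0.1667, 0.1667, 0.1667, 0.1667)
D > C > B > A

Key insight: Entropy is maximized by uniform distributions and minimized by concentrated distributions.

Entropies:
  H(A) = 0.7607 bits
  H(B) = 1.8674 bits
  H(C) = 2.2977 bits
  H(D) = 2.5850 bits

Ranking: D > C > B > A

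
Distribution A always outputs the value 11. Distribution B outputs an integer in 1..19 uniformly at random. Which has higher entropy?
B

A is deterministic, so H(A) = 0. B is uniform over 19 outcomes, so H(B) = log₂(19) = 4.248 bits. Any distribution with genuine randomness has higher entropy than a deterministic one.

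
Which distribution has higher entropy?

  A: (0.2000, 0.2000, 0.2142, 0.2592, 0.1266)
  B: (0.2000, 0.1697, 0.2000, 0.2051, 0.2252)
B

Both distributions are close to uniform, making this a harder comparison.

H(A) = 2.2873 bits
H(B) = 2.3161 bits

The distribution closer to uniform has higher entropy.
Answer: B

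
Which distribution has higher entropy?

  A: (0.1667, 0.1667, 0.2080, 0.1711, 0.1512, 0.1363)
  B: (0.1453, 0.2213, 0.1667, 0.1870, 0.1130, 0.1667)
A

Both distributions are close to uniform, making this a harder comparison.

H(A) = 2.5727 bits
H(B) = 2.5554 bits

The distribution closer to uniform has higher entropy.
Answer: A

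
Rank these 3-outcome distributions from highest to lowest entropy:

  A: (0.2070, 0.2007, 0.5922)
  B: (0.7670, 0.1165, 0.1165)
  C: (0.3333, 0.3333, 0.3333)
C > A > B

Key insight: Entropy is maximized by uniform distributions and minimized by concentrated distributions.

- Uniform distributions have maximum entropy log₂(3) = 1.5850 bits
- The more "peaked" or concentrated a distribution, the lower its entropy

Entropies:
  H(A) = 1.3830 bits
  H(B) = 1.0162 bits
  H(C) = 1.5850 bits

Ranking: C > A > B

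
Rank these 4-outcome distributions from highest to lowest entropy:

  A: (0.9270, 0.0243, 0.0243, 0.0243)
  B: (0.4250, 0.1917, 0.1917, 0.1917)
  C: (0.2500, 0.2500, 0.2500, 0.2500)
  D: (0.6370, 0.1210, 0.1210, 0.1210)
C > B > D > A

Key insight: Entropy is maximized by uniform distributions and minimized by concentrated distributions.

Entropies:
  H(A) = 0.4927 bits
  H(B) = 1.8951 bits
  H(C) = 2.0000 bits
  H(D) = 1.5205 bits

Ranking: C > B > D > A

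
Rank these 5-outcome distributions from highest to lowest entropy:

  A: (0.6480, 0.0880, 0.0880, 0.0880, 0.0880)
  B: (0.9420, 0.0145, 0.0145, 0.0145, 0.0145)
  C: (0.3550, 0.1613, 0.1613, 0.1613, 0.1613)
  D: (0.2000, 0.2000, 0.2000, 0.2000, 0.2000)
D > C > A > B

Key insight: Entropy is maximized by uniform distributions and minimized by concentrated distributions.

Entropies:
  H(A) = 1.6398 bits
  H(B) = 0.4355 bits
  H(C) = 2.2285 bits
  H(D) = 2.3219 bits

Ranking: D > C > A > B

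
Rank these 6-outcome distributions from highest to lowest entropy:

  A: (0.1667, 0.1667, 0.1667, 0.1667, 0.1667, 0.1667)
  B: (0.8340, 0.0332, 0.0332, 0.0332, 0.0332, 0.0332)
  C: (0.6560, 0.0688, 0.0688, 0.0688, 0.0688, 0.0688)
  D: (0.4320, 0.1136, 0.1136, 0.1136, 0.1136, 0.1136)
A > D > C > B

Key insight: Entropy is maximized by uniform distributions and minimized by concentrated distributions.

Entropies:
  H(A) = 2.5850 bits
  H(B) = 1.0339 bits
  H(C) = 1.7273 bits
  H(D) = 2.3055 bits

Ranking: A > D > C > B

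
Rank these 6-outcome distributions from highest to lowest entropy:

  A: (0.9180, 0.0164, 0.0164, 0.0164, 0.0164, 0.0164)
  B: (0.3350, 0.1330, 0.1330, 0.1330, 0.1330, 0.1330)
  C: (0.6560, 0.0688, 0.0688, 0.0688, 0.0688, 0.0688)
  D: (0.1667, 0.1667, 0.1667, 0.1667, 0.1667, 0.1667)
D > B > C > A

Key insight: Entropy is maximized by uniform distributions and minimized by concentrated distributions.

Entropies:
  H(A) = 0.5996 bits
  H(B) = 2.4640 bits
  H(C) = 1.7273 bits
  H(D) = 2.5850 bits

Ranking: D > B > C > A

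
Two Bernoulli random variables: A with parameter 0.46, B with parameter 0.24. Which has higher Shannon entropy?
A

For binary distributions, entropy is maximized at p=0.5 and decreases as p moves toward 0 or 1.

H(A) = H(0.46) = 0.9954 bits
H(B) = H(0.24) = 0.7950 bits

Distribution A (p=0.46) is closer to uniform (p=0.5), so it has higher entropy.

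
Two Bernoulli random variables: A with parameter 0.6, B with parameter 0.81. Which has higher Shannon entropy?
A

For binary distributions, entropy is maximized at p=0.5 and decreases as p moves toward 0 or 1.

H(A) = H(0.6) = 0.9710 bits
H(B) = H(0.81) = 0.7015 bits

Distribution A (p=0.6) is closer to uniform (p=0.5), so it has higher entropy.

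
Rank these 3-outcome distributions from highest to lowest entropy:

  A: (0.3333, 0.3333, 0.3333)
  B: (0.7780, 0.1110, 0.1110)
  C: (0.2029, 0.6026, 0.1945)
A > C > B

Key insight: Entropy is maximized by uniform distributions and minimized by concentrated distributions.

- Uniform distributions have maximum entropy log₂(3) = 1.5850 bits
- The more "peaked" or concentrated a distribution, the lower its entropy

Entropies:
  H(A) = 1.5850 bits
  H(B) = 0.9858 bits
  H(C) = 1.3667 bits

Ranking: A > C > B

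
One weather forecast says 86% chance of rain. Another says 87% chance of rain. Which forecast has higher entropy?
86% forecast

Treat each forecast as a Bernoulli distribution. Binary entropy is maximized at p=0.5 and falls off symmetrically toward 0 or 1. The 86% forecast is closer to 50%, so it is more uncertain. H(86%) ≈ 0.584 bits, H(87%) ≈ 0.557 bits.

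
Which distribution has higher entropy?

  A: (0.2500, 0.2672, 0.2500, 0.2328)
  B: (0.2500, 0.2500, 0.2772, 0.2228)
A

Both distributions are close to uniform, making this a harder comparison.

H(A) = 1.9983 bits
H(B) = 1.9957 bits

The distribution closer to uniform has higher entropy.
Answer: A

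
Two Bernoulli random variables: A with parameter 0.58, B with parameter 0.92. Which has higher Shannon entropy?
A

For binary distributions, entropy is maximized at p=0.5 and decreases as p moves toward 0 or 1.

H(A) = H(0.58) = 0.9815 bits
H(B) = H(0.92) = 0.4022 bits

Distribution A (p=0.58) is closer to uniform (p=0.5), so it has higher entropy.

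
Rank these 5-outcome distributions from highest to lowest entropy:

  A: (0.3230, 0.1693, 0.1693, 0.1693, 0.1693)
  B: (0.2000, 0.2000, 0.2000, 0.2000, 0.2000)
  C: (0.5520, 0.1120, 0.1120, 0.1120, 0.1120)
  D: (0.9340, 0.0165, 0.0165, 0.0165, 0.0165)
B > A > C > D

Key insight: Entropy is maximized by uniform distributions and minimized by concentrated distributions.

Entropies:
  H(A) = 2.2616 bits
  H(B) = 2.3219 bits
  H(C) = 1.8882 bits
  H(D) = 0.4828 bits

Ranking: B > A > C > D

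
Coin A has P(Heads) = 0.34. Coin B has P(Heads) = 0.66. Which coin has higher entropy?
Equal

For binary distributions, entropy is maximized at p=0.5 and decreases as p moves toward 0 or 1.

H(A) = H(0.34) = 0.9248 bits
H(B) = H(0.66) = 0.9248 bits

Both distributions are equally far from uniform (|0.34-0.5| = |0.66-0.5|), so they have the same entropy.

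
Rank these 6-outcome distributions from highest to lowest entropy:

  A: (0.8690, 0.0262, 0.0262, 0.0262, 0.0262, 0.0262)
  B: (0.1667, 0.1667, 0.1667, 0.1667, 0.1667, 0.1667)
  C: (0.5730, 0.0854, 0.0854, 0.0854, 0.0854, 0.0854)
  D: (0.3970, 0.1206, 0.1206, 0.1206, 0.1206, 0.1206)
B > D > C > A

Key insight: Entropy is maximized by uniform distributions and minimized by concentrated distributions.

Entropies:
  H(A) = 0.8643 bits
  H(B) = 2.5850 bits
  H(C) = 1.9760 bits
  H(D) = 2.3693 bits

Ranking: B > D > C > A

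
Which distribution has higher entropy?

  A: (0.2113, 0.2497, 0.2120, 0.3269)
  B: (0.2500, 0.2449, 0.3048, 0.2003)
B

Both distributions are close to uniform, making this a harder comparison.

H(A) = 1.9755 bits
H(B) = 1.9842 bits

The distribution closer to uniform has higher entropy.
Answer: B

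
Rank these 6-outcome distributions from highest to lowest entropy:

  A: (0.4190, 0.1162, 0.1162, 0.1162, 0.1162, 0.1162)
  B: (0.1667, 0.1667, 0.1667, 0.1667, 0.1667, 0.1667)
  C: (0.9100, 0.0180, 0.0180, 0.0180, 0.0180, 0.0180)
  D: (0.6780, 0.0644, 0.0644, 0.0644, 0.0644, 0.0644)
B > A > D > C

Key insight: Entropy is maximized by uniform distributions and minimized by concentrated distributions.

Entropies:
  H(A) = 2.3300 bits
  H(B) = 2.5850 bits
  H(C) = 0.6454 bits
  H(D) = 1.6542 bits

Ranking: B > A > D > C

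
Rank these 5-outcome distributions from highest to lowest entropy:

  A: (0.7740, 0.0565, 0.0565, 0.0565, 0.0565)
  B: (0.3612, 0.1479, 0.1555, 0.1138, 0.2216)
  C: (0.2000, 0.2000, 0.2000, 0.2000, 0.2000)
C > B > A

Key insight: Entropy is maximized by uniform distributions and minimized by concentrated distributions.

- Uniform distributions have maximum entropy log₂(5) = 2.3219 bits
- The more "peaked" or concentrated a distribution, the lower its entropy

Entropies:
  H(A) = 1.2230 bits
  H(B) = 2.1946 bits
  H(C) = 2.3219 bits

Ranking: C > B > A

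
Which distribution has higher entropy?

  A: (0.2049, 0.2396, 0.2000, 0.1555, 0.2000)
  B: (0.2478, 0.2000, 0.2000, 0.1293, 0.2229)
A

Both distributions are close to uniform, making this a harder comparison.

H(A) = 2.3088 bits
H(B) = 2.2918 bits

The distribution closer to uniform has higher entropy.
Answer: A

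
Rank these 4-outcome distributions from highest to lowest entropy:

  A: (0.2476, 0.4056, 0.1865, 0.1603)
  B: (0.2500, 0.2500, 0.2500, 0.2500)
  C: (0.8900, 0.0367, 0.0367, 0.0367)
B > A > C

Key insight: Entropy is maximized by uniform distributions and minimized by concentrated distributions.

- Uniform distributions have maximum entropy log₂(4) = 2.0000 bits
- The more "peaked" or concentrated a distribution, the lower its entropy

Entropies:
  H(A) = 1.9019 bits
  H(B) = 2.0000 bits
  H(C) = 0.6743 bits

Ranking: B > A > C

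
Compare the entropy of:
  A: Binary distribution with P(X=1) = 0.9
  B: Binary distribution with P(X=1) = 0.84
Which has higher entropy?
B

For binary distributions, entropy is maximized at p=0.5 and decreases as p moves toward 0 or 1.

H(A) = H(0.9) = 0.4690 bits
H(B) = H(0.84) = 0.6343 bits

Distribution B (p=0.84) is closer to uniform (p=0.5), so it has higher entropy.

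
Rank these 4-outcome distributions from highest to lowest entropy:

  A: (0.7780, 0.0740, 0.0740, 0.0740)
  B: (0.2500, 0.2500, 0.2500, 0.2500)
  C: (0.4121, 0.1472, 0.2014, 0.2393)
B > C > A

Key insight: Entropy is maximized by uniform distributions and minimized by concentrated distributions.

- Uniform distributions have maximum entropy log₂(4) = 2.0000 bits
- The more "peaked" or concentrated a distribution, the lower its entropy

Entropies:
  H(A) = 1.1157 bits
  H(B) = 2.0000 bits
  H(C) = 1.8933 bits

Ranking: B > C > A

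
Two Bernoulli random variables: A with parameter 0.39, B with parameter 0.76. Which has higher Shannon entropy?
A

For binary distributions, entropy is maximized at p=0.5 and decreases as p moves toward 0 or 1.

H(A) = H(0.39) = 0.9648 bits
H(B) = H(0.76) = 0.7950 bits

Distribution A (p=0.39) is closer to uniform (p=0.5), so it has higher entropy.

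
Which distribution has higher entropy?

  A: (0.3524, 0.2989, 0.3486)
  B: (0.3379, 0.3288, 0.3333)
B

Both distributions are close to uniform, making this a harder comparison.

H(A) = 1.5810 bits
H(B) = 1.5849 bits

The distribution closer to uniform has higher entropy.
Answer: B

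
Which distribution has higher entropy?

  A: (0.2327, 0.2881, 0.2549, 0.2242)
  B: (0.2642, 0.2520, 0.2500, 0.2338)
B

Both distributions are close to uniform, making this a harder comparison.

H(A) = 1.9931 bits
H(B) = 1.9986 bits

The distribution closer to uniform has higher entropy.
Answer: B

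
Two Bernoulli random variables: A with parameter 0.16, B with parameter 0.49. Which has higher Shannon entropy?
B

For binary distributions, entropy is maximized at p=0.5 and decreases as p moves toward 0 or 1.

H(A) = H(0.16) = 0.6343 bits
H(B) = H(0.49) = 0.9997 bits

Distribution B (p=0.49) is closer to uniform (p=0.5), so it has higher entropy.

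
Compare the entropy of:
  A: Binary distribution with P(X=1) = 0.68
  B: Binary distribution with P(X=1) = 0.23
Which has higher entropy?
A

For binary distributions, entropy is maximized at p=0.5 and decreases as p moves toward 0 or 1.

H(A) = H(0.68) = 0.9044 bits
H(B) = H(0.23) = 0.7780 bits

Distribution A (p=0.68) is closer to uniform (p=0.5), so it has higher entropy.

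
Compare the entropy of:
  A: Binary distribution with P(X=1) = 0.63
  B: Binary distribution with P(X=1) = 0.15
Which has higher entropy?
A

For binary distributions, entropy is maximized at p=0.5 and decreases as p moves toward 0 or 1.

H(A) = H(0.63) = 0.9507 bits
H(B) = H(0.15) = 0.6098 bits

Distribution A (p=0.63) is closer to uniform (p=0.5), so it has higher entropy.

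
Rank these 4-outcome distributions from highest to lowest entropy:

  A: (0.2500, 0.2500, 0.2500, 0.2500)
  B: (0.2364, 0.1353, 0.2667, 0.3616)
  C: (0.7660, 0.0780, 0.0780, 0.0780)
A > B > C

Key insight: Entropy is maximized by uniform distributions and minimized by concentrated distributions.

- Uniform distributions have maximum entropy log₂(4) = 2.0000 bits
- The more "peaked" or concentrated a distribution, the lower its entropy

Entropies:
  H(A) = 2.0000 bits
  H(B) = 1.9215 bits
  H(C) = 1.1558 bits

Ranking: A > B > C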